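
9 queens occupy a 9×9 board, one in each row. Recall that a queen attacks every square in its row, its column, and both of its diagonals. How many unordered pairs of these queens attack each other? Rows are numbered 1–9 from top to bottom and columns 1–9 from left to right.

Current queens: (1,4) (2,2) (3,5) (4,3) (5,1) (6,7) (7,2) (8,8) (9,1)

Same column: (2,2)–(7,2) (column 2); (5,1)–(9,1) (column 1).
Same diagonal: (2,2)–(8,8) (|2−8| = |2−8| = 6).
Total attacking pairs: 3.

3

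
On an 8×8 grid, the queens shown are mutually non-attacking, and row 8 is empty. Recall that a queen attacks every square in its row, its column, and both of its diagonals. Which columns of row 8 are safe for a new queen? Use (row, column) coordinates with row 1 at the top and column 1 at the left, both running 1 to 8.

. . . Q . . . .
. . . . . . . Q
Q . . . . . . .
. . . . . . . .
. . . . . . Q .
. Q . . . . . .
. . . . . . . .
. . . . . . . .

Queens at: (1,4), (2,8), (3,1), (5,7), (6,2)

(1,4) attacks row 8 at column 4.
(2,8) attacks row 8 at column 8 and diagonals 2.
(3,1) attacks row 8 at column 1 and diagonals 6.
(5,7) attacks row 8 at column 7 and diagonals 4.
(6,2) attacks row 8 at column 2 and diagonals 4.
Attacked columns: {1, 2, 4, 6, 7, 8}. Safe: {3, 5}.

columns 3, 5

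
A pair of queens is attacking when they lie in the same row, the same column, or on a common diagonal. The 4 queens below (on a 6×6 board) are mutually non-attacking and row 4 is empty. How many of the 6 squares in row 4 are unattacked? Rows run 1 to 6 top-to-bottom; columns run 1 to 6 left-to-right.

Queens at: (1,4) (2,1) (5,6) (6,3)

1

(1,4) attacks row 4 at column 4 and diagonals 1.
(2,1) attacks row 4 at column 1 and diagonals 3.
(5,6) attacks row 4 at column 6 and diagonals 5.
(6,3) attacks row 4 at column 3 and diagonals 1, 5.
Attacked columns: {1, 3, 4, 5, 6}. Safe: {2}.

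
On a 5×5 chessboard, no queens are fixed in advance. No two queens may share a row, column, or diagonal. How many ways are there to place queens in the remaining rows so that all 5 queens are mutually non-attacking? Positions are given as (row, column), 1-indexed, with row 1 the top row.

10

Branch on row 1: col 1 → 2; col 2 → 2; col 3 → 2; col 4 → 2; col 5 → 2.
Sum: 2 + 2 + 2 + 2 + 2 = 10.
(This is the classic 5-queens count.)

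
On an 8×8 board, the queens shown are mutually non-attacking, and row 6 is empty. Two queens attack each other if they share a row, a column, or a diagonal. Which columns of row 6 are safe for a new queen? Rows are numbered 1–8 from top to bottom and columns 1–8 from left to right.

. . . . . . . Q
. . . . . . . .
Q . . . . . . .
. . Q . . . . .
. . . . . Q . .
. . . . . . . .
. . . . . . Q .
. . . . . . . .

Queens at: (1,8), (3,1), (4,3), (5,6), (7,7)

(1,8) attacks row 6 at column 8 and diagonals 3.
(3,1) attacks row 6 at column 1 and diagonals 4.
(4,3) attacks row 6 at column 3 and diagonals 1, 5.
(5,6) attacks row 6 at column 6 and diagonals 5, 7.
(7,7) attacks row 6 at column 7 and diagonals 6, 8.
Attacked columns: {1, 3, 4, 5, 6, 7, 8}. Safe: {2}.

columns 2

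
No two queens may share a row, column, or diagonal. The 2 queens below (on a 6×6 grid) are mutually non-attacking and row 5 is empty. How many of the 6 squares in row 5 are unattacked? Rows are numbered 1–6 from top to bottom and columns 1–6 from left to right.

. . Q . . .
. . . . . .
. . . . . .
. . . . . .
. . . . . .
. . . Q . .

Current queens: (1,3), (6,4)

3

(1,3) attacks row 5 at column 3.
(6,4) attacks row 5 at column 4 and diagonals 3, 5.
Attacked columns: {3, 4, 5}. Safe: {1, 2, 6}.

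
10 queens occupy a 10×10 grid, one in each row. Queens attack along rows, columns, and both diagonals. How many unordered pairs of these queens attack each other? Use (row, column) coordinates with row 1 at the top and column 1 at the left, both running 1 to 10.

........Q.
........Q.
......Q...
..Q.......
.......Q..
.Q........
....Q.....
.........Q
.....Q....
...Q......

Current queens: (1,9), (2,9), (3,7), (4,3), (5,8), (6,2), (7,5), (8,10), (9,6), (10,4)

2

Same column: (1,9)–(2,9) (column 9).
Same diagonal: (1,9)–(3,7) (|1−3| = |9−7| = 2).
Total attacking pairs: 2.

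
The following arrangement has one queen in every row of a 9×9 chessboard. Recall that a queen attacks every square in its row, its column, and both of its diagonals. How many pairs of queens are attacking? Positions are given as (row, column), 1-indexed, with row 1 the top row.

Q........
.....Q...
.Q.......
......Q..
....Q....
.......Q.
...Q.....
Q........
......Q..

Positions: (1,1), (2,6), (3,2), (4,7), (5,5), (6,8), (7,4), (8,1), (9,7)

Same column: (1,1)–(8,1) (column 1); (4,7)–(9,7) (column 7).
Same diagonal: (1,1)–(5,5) (|1−5| = |1−5| = 4); (4,7)–(7,4) (|4−7| = |7−4| = 3).
Total attacking pairs: 4.

4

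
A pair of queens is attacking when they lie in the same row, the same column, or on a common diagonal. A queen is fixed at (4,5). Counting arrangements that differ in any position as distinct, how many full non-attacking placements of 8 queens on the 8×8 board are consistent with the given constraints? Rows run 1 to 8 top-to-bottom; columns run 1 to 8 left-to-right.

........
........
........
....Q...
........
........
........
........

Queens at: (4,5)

8

Branch on row 1: col 1 → 0; col 3 → 2; col 4 → 4; col 6 → 1; col 7 → 1.
Sum: 0 + 2 + 4 + 1 + 1 = 8.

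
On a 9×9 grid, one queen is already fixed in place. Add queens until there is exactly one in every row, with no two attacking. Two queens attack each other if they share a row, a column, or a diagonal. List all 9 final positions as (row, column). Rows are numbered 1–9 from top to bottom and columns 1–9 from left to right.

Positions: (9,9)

(1,3) (2,6) (3,2) (4,7) (5,1) (6,4) (7,8) (8,5) (9,9)

Row 1: attacked by (9,9)→{1,9}. Safe: 2, 3, 4, 5, 6, 7, 8. Place at column 3.
Row 2: attacked by (1,3)→{2,3,4}; (9,9)→{2,9}. Safe: 1, 5, 6, 7, 8. Place at column 6.
Row 3: attacked by (1,3)→{1,3,5}; (2,6)→{5,6,7}; (9,9)→{3,9}. Safe: 2, 4, 8. Place at column 2.
Row 4: attacked by (1,3)→{3,6}; (2,6)→{4,6,8}; (3,2)→{1,2,3}; (9,9)→{4,9}. Safe: 5, 7. Place at column 7.
Row 5: attacked by (1,3)→{3,7}; (2,6)→{3,6,9}; (3,2)→{2,4}; (4,7)→{6,7,8}; (9,9)→{5,9}. Safe: 1. Place at column 1.
Row 6: attacked by (1,3)→{3,8}; (2,6)→{2,6}; (3,2)→{2,5}; (4,7)→{5,7,9}; (5,1)→{1,2}; (9,9)→{6,9}. Safe: 4. Place at column 4.
Row 7: attacked by (1,3)→{3,9}; (2,6)→{1,6}; (3,2)→{2,6}; (4,7)→{4,7}; (5,1)→{1,3}; (6,4)→{3,4,5}; (9,9)→{7,9}. Safe: 8. Place at column 8.
Row 8: attacked by (1,3)→{3}; (2,6)→{6}; (3,2)→{2,7}; (4,7)→{3,7}; (5,1)→{1,4}; (6,4)→{2,4,6}; (7,8)→{7,8,9}; (9,9)→{8,9}. Safe: 5. Place at column 5.
Columns [3, 6, 2, 7, 1, 4, 8, 5, 9], r−c [-2, -4, 1, -3, 4, 2, -1, 3, 0], r+c [4, 8, 5, 11, 6, 10, 15, 13, 18] are all distinct, so no two queens attack.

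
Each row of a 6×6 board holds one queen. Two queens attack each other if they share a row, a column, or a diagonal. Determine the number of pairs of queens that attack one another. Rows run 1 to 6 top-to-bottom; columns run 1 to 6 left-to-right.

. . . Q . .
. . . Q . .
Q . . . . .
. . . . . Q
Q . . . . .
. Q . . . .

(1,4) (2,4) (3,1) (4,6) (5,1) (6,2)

5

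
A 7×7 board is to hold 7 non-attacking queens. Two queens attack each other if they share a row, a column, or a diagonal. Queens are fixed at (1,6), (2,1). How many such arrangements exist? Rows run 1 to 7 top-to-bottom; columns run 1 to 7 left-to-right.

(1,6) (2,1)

Branch on row 3: col 3 → 1; col 5 → 0; col 7 → 0.
Sum: 1 + 0 + 0 = 1.

1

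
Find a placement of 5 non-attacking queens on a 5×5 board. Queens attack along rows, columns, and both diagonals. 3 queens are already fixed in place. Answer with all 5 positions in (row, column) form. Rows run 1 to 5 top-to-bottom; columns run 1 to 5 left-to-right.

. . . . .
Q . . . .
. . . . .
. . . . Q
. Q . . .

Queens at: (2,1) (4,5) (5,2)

(1,4) (2,1) (3,3) (4,5) (5,2)

Row 1: attacked by (2,1)→{1,2}; (4,5)→{2,5}; (5,2)→{2}. Safe: 3, 4. Place at column 4.
Row 3: attacked by (1,4)→{2,4}; (2,1)→{1,2}; (4,5)→{4,5}; (5,2)→{2,4}. Safe: 3. Place at column 3.
Columns [4, 1, 3, 5, 2], r−c [-3, 1, 0, -1, 3], r+c [5, 3, 6, 9, 7] are all distinct, so no two queens attack.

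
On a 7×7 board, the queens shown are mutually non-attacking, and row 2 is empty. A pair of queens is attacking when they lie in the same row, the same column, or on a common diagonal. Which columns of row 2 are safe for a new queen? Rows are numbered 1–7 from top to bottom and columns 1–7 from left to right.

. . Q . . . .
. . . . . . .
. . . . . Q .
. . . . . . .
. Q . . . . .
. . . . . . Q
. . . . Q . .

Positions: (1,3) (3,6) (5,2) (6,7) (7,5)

(1,3) attacks row 2 at column 3 and diagonals 2, 4.
(3,6) attacks row 2 at column 6 and diagonals 5, 7.
(5,2) attacks row 2 at column 2 and diagonals 5.
(6,7) attacks row 2 at column 7 and diagonals 3.
(7,5) attacks row 2 at column 5.
Attacked columns: {2, 3, 4, 5, 6, 7}. Safe: {1}.

columns 1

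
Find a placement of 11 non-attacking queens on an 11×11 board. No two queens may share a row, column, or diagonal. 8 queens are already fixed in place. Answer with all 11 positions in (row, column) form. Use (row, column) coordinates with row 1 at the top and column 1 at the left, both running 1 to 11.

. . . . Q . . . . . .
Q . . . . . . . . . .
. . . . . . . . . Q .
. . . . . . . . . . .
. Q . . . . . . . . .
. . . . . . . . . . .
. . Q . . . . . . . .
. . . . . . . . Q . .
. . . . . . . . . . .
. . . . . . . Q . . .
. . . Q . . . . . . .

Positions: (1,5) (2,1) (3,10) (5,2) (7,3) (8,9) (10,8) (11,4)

(1,5) (2,1) (3,10) (4,7) (5,2) (6,6) (7,3) (8,9) (9,11) (10,8) (11,4)

Row 4: attacked by (1,5)→{2,5,8}; (2,1)→{1,3}; (3,10)→{9,10,11}; (5,2)→{1,2,3}; (7,3)→{3,6}; (8,9)→{5,9}; (10,8)→{2,8}; (11,4)→{4,11}. Safe: 7. Place at column 7.
Row 6: attacked by (1,5)→{5,10}; (2,1)→{1,5}; (3,10)→{7,10}; (4,7)→{5,7,9}; (5,2)→{1,2,3}; (7,3)→{2,3,4}; (8,9)→{7,9,11}; (10,8)→{4,8}; (11,4)→{4,9}. Safe: 6. Place at column 6.
Row 9: attacked by (1,5)→{5}; (2,1)→{1,8}; (3,10)→{4,10}; (4,7)→{2,7}; (5,2)→{2,6}; (6,6)→{3,6,9}; (7,3)→{1,3,5}; (8,9)→{8,9,10}; (10,8)→{7,8,9}; (11,4)→{2,4,6}. Safe: 11. Place at column 11.
Columns [5, 1, 10, 7, 2, 6, 3, 9, 11, 8, 4], r−c [-4, 1, -7, -3, 3, 0, 4, -1, -2, 2, 7], r+c [6, 3, 13, 11, 7, 12, 10, 17, 20, 18, 15] are all distinct, so no two queens attack.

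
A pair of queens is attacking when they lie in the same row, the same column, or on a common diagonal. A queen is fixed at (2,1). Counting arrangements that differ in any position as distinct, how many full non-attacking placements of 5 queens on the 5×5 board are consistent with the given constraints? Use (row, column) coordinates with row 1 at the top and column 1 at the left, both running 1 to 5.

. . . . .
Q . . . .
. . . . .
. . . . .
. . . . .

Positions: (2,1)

2

Branch on row 1: col 3 → 1; col 4 → 1; col 5 → 0.
Sum: 1 + 1 + 0 = 2.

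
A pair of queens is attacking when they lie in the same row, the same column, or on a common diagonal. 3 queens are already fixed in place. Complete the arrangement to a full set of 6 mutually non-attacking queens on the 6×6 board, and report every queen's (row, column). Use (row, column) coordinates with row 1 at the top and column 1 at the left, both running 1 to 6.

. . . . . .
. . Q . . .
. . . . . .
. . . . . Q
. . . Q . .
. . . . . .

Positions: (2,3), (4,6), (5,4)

(1,5) (2,3) (3,1) (4,6) (5,4) (6,2)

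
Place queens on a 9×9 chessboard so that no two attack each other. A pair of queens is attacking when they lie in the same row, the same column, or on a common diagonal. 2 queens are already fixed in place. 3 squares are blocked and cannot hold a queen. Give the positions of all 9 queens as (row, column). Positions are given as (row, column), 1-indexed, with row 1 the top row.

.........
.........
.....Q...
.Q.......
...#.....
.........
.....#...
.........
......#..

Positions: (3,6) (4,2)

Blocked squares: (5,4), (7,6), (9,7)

Row 1: attacked by (3,6)→{4,6,8}; (4,2)→{2,5}. Safe: 1, 3, 7, 9. Place at column 9.
Row 2: attacked by (1,9)→{8,9}; (3,6)→{5,6,7}; (4,2)→{2,4}. Safe: 1, 3. Place at column 3.
Row 5: attacked by (1,9)→{5,9}; (2,3)→{3,6}; (3,6)→{4,6,8}; (4,2)→{1,2,3}. Blocked: 4. Safe: 7. Place at column 7.
Row 6: attacked by (1,9)→{4,9}; (2,3)→{3,7}; (3,6)→{3,6,9}; (4,2)→{2,4}; (5,7)→{6,7,8}. Safe: 1, 5. Place at column 1.
Row 7: attacked by (1,9)→{3,9}; (2,3)→{3,8}; (3,6)→{2,6}; (4,2)→{2,5}; (5,7)→{5,7,9}; (6,1)→{1,2}. Blocked: 6. Safe: 4. Place at column 4.
Row 8: attacked by (1,9)→{2,9}; (2,3)→{3,9}; (3,6)→{1,6}; (4,2)→{2,6}; (5,7)→{4,7}; (6,1)→{1,3}; (7,4)→{3,4,5}. Safe: 8. Place at column 8.
Row 9: attacked by (1,9)→{1,9}; (2,3)→{3}; (3,6)→{6}; (4,2)→{2,7}; (5,7)→{3,7}; (6,1)→{1,4}; (7,4)→{2,4,6}; (8,8)→{7,8,9}. Blocked: 7. Safe: 5. Place at column 5.
Columns [9, 3, 6, 2, 7, 1, 4, 8, 5], r−c [-8, -1, -3, 2, -2, 5, 3, 0, 4], r+c [10, 5, 9, 6, 12, 7, 11, 16, 14] are all distinct, so no two queens attack.

(1,9) (2,3) (3,6) (4,2) (5,7) (6,1) (7,4) (8,8) (9,5)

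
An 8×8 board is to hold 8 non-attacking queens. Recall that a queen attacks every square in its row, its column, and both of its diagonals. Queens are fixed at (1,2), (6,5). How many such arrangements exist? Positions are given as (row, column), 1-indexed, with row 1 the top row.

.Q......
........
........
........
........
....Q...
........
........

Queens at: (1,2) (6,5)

2

Branch on row 2: col 4 → 0; col 6 → 0; col 7 → 1; col 8 → 1.
Sum: 0 + 0 + 1 + 1 = 2.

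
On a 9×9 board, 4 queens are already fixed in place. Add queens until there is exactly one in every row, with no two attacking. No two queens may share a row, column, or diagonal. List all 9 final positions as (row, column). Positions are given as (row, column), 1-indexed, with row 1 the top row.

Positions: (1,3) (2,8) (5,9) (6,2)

Row 3: attacked by (1,3)→{1,3,5}; (2,8)→{7,8,9}; (5,9)→{7,9}; (6,2)→{2,5}. Safe: 4, 6. Place at column 4.
Row 4: attacked by (1,3)→{3,6}; (2,8)→{6,8}; (3,4)→{3,4,5}; (5,9)→{8,9}; (6,2)→{2,4}. Safe: 1, 7. Place at column 7.
Row 7: attacked by (1,3)→{3,9}; (2,8)→{3,8}; (3,4)→{4,8}; (4,7)→{4,7}; (5,9)→{7,9}; (6,2)→{1,2,3}. Safe: 5, 6. Place at column 5.
Row 8: attacked by (1,3)→{3}; (2,8)→{2,8}; (3,4)→{4,9}; (4,7)→{3,7}; (5,9)→{6,9}; (6,2)→{2,4}; (7,5)→{4,5,6}. Safe: 1. Place at column 1.
Row 9: attacked by (1,3)→{3}; (2,8)→{1,8}; (3,4)→{4}; (4,7)→{2,7}; (5,9)→{5,9}; (6,2)→{2,5}; (7,5)→{3,5,7}; (8,1)→{1,2}. Safe: 6. Place at column 6.
Columns [3, 8, 4, 7, 9, 2, 5, 1, 6], r−c [-2, -6, -1, -3, -4, 4, 2, 7, 3], r+c [4, 10, 7, 11, 14, 8, 12, 9, 15] are all distinct, so no two queens attack.

(1,3) (2,8) (3,4) (4,7) (5,9) (6,2) (7,5) (8,1) (9,6)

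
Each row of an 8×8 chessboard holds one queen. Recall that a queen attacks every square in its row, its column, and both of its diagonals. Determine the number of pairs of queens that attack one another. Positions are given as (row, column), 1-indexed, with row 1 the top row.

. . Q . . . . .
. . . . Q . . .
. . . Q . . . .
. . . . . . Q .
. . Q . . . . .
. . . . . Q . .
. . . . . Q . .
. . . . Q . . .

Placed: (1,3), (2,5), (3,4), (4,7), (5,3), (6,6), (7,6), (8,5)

Same column: (1,3)–(5,3) (column 3); (2,5)–(8,5) (column 5); (6,6)–(7,6) (column 6).
Same diagonal: (2,5)–(3,4) (|2−3| = |5−4| = 1); (2,5)–(4,7) (|2−4| = |5−7| = 2); (7,6)–(8,5) (|7−8| = |6−5| = 1).
Total attacking pairs: 6.

6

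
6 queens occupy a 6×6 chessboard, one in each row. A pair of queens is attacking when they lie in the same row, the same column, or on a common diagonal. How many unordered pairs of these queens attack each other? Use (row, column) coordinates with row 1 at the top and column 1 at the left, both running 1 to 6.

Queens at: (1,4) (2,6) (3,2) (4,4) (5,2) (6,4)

Same column: (1,4)–(4,4) (column 4); (1,4)–(6,4) (column 4); (3,2)–(5,2) (column 2); (4,4)–(6,4) (column 4).
Same diagonal: (1,4)–(3,2) (|1−3| = |4−2| = 2); (2,6)–(4,4) (|2−4| = |6−4| = 2).
Total attacking pairs: 6.

6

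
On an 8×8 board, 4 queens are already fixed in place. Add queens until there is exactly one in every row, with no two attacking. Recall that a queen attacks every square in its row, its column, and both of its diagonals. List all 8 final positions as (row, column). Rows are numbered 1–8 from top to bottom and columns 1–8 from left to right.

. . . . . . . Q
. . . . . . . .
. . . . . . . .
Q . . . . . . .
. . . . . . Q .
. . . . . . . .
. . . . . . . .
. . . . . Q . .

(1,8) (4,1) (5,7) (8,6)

Row 2: attacked by (1,8)→{7,8}; (4,1)→{1,3}; (5,7)→{4,7}; (8,6)→{6}. Safe: 2, 5. Place at column 2.
Row 3: attacked by (1,8)→{6,8}; (2,2)→{1,2,3}; (4,1)→{1,2}; (5,7)→{5,7}; (8,6)→{1,6}. Safe: 4. Place at column 4.
Row 6: attacked by (1,8)→{3,8}; (2,2)→{2,6}; (3,4)→{1,4,7}; (4,1)→{1,3}; (5,7)→{6,7,8}; (8,6)→{4,6,8}. Safe: 5. Place at column 5.
Row 7: attacked by (1,8)→{2,8}; (2,2)→{2,7}; (3,4)→{4,8}; (4,1)→{1,4}; (5,7)→{5,7}; (6,5)→{4,5,6}; (8,6)→{5,6,7}. Safe: 3. Place at column 3.
Columns [8, 2, 4, 1, 7, 5, 3, 6], r−c [-7, 0, -1, 3, -2, 1, 4, 2], r+c [9, 4, 7, 5, 12, 11, 10, 14] are all distinct, so no two queens attack.

(1,8) (2,2) (3,4) (4,1) (5,7) (6,5) (7,3) (8,6)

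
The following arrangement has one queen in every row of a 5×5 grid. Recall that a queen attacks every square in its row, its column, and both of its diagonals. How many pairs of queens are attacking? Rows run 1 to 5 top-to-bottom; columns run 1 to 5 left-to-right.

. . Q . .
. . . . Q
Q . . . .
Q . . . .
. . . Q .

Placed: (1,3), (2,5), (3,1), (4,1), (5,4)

2

Same column: (3,1)–(4,1) (column 1).
Same diagonal: (1,3)–(3,1) (|1−3| = |3−1| = 2).
Total attacking pairs: 2.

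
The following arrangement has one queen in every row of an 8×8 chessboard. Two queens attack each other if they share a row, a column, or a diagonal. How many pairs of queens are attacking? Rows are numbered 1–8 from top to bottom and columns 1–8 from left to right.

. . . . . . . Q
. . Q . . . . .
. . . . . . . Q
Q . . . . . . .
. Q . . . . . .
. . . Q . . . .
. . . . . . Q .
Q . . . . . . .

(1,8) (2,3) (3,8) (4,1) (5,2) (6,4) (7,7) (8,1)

5

Same column: (1,8)–(3,8) (column 8); (4,1)–(8,1) (column 1).
Same diagonal: (1,8)–(8,1) (|1−8| = |8−1| = 7); (2,3)–(4,1) (|2−4| = |3−1| = 2); (4,1)–(5,2) (|4−5| = |1−2| = 1).
Total attacking pairs: 5.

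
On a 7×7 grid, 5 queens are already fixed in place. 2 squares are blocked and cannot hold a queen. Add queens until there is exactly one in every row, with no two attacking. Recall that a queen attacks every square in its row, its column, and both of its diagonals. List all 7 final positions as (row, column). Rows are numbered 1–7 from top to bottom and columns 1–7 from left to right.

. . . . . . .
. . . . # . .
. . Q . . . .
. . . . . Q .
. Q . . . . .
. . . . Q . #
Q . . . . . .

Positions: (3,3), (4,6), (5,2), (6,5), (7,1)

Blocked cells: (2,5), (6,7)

(1,4) (2,7) (3,3) (4,6) (5,2) (6,5) (7,1)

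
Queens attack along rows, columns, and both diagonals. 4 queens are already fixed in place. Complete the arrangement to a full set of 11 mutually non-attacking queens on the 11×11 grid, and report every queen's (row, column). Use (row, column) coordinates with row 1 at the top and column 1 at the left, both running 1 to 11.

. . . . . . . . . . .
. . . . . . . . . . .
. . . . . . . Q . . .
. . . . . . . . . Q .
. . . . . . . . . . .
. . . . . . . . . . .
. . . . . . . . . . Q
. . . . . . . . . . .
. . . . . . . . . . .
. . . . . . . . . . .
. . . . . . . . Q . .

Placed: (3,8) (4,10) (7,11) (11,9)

(1,1) (2,5) (3,8) (4,10) (5,7) (6,3) (7,11) (8,2) (9,4) (10,6) (11,9)

Row 1: attacked by (3,8)→{6,8,10}; (4,10)→{7,10}; (7,11)→{5,11}; (11,9)→{9}. Safe: 1, 2, 3, 4. Place at column 1.
Row 2: attacked by (1,1)→{1,2}; (3,8)→{7,8,9}; (4,10)→{8,10}; (7,11)→{6,11}; (11,9)→{9}. Safe: 3, 4, 5. Place at column 5.
Row 5: attacked by (1,1)→{1,5}; (2,5)→{2,5,8}; (3,8)→{6,8,10}; (4,10)→{9,10,11}; (7,11)→{9,11}; (11,9)→{3,9}. Safe: 4, 7. Place at column 7.
Row 6: attacked by (1,1)→{1,6}; (2,5)→{1,5,9}; (3,8)→{5,8,11}; (4,10)→{8,10}; (5,7)→{6,7,8}; (7,11)→{10,11}; (11,9)→{4,9}. Safe: 2, 3. Place at column 3.
Row 8: attacked by (1,1)→{1,8}; (2,5)→{5,11}; (3,8)→{3,8}; (4,10)→{6,10}; (5,7)→{4,7,10}; (6,3)→{1,3,5}; (7,11)→{10,11}; (11,9)→{6,9}. Safe: 2. Place at column 2.
Row 9: attacked by (1,1)→{1,9}; (2,5)→{5}; (3,8)→{2,8}; (4,10)→{5,10}; (5,7)→{3,7,11}; (6,3)→{3,6}; (7,11)→{9,11}; (8,2)→{1,2,3}; (11,9)→{7,9,11}. Safe: 4. Place at column 4.
Row 10: attacked by (1,1)→{1,10}; (2,5)→{5}; (3,8)→{1,8}; (4,10)→{4,10}; (5,7)→{2,7}; (6,3)→{3,7}; (7,11)→{8,11}; (8,2)→{2,4}; (9,4)→{3,4,5}; (11,9)→{8,9,10}. Safe: 6. Place at column 6.
Columns [1, 5, 8, 10, 7, 3, 11, 2, 4, 6, 9], r−c [0, -3, -5, -6, -2, 3, -4, 6, 5, 4, 2], r+c [2, 7, 11, 14, 12, 9, 18, 10, 13, 16, 20] are all distinct, so no two queens attack.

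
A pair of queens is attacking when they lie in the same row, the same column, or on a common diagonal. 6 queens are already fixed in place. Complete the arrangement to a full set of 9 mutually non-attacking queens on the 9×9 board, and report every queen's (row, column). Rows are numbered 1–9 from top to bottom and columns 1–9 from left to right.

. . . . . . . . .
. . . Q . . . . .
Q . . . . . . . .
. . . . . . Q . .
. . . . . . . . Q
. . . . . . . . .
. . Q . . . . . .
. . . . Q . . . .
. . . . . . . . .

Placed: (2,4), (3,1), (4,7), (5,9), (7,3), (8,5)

(1,2) (2,4) (3,1) (4,7) (5,9) (6,6) (7,3) (8,5) (9,8)

Row 1: attacked by (2,4)→{3,4,5}; (3,1)→{1,3}; (4,7)→{4,7}; (5,9)→{5,9}; (7,3)→{3,9}; (8,5)→{5}. Safe: 2, 6, 8. Place at column 2.
Row 6: attacked by (1,2)→{2,7}; (2,4)→{4,8}; (3,1)→{1,4}; (4,7)→{5,7,9}; (5,9)→{8,9}; (7,3)→{2,3,4}; (8,5)→{3,5,7}. Safe: 6. Place at column 6.
Row 9: attacked by (1,2)→{2}; (2,4)→{4}; (3,1)→{1,7}; (4,7)→{2,7}; (5,9)→{5,9}; (6,6)→{3,6,9}; (7,3)→{1,3,5}; (8,5)→{4,5,6}. Safe: 8. Place at column 8.
Columns [2, 4, 1, 7, 9, 6, 3, 5, 8], r−c [-1, -2, 2, -3, -4, 0, 4, 3, 1], r+c [3, 6, 4, 11, 14, 12, 10, 13, 17] are all distinct, so no two queens attack.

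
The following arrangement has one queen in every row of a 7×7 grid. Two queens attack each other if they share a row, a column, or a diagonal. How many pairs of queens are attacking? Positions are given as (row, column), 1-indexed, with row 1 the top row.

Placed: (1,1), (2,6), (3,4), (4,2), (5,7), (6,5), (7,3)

0

All columns are distinct and no two queens satisfy |Δrow| = |Δcol|, so no pair attacks.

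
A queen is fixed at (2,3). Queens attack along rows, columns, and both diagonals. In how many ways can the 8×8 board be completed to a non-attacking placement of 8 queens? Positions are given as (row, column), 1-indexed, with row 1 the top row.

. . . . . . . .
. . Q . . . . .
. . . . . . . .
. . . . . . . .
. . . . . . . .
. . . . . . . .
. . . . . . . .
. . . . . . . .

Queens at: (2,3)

Branch on row 1: col 1 → 0; col 5 → 3; col 6 → 8; col 7 → 2; col 8 → 1.
Sum: 0 + 3 + 8 + 2 + 1 = 14.

14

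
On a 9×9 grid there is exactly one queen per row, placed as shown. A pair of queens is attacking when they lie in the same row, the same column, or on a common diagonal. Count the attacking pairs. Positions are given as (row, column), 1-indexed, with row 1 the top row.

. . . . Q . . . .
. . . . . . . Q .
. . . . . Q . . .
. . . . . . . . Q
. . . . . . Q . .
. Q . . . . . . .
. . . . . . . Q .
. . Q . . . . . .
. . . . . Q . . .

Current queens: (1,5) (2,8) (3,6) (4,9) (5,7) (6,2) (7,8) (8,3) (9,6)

Same column: (2,8)–(7,8) (column 8); (3,6)–(9,6) (column 6).
Same diagonal: (7,8)–(9,6) (|7−9| = |8−6| = 2).
Total attacking pairs: 3.

3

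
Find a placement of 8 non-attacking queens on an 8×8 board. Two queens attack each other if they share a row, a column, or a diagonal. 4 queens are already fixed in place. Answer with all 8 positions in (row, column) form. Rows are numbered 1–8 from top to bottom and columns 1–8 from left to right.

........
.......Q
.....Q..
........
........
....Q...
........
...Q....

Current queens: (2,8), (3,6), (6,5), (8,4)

(1,2) (2,8) (3,6) (4,1) (5,3) (6,5) (7,7) (8,4)

Row 1: attacked by (2,8)→{7,8}; (3,6)→{4,6,8}; (6,5)→{5}; (8,4)→{4}. Safe: 1, 2, 3. Place at column 2.
Row 4: attacked by (1,2)→{2,5}; (2,8)→{6,8}; (3,6)→{5,6,7}; (6,5)→{3,5,7}; (8,4)→{4,8}. Safe: 1. Place at column 1.
Row 5: attacked by (1,2)→{2,6}; (2,8)→{5,8}; (3,6)→{4,6,8}; (4,1)→{1,2}; (6,5)→{4,5,6}; (8,4)→{1,4,7}. Safe: 3. Place at column 3.
Row 7: attacked by (1,2)→{2,8}; (2,8)→{3,8}; (3,6)→{2,6}; (4,1)→{1,4}; (5,3)→{1,3,5}; (6,5)→{4,5,6}; (8,4)→{3,4,5}. Safe: 7. Place at column 7.
Columns [2, 8, 6, 1, 3, 5, 7, 4], r−c [-1, -6, -3, 3, 2, 1, 0, 4], r+c [3, 10, 9, 5, 8, 11, 14, 12] are all distinct, so no two queens attack.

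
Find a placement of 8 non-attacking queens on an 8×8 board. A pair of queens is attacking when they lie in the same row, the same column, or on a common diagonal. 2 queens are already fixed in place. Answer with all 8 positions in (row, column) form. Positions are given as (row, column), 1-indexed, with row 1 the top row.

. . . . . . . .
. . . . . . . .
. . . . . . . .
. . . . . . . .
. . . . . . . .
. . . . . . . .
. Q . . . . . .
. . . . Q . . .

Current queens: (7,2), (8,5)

(1,3) (2,8) (3,4) (4,7) (5,1) (6,6) (7,2) (8,5)

Row 1: attacked by (7,2)→{2,8}; (8,5)→{5}. Safe: 1, 3, 4, 6, 7. Place at column 3.
Row 2: attacked by (1,3)→{2,3,4}; (7,2)→{2,7}; (8,5)→{5}. Safe: 1, 6, 8. Place at column 8.
Row 3: attacked by (1,3)→{1,3,5}; (2,8)→{7,8}; (7,2)→{2,6}; (8,5)→{5}. Safe: 4. Place at column 4.
Row 4: attacked by (1,3)→{3,6}; (2,8)→{6,8}; (3,4)→{3,4,5}; (7,2)→{2,5}; (8,5)→{1,5}. Safe: 7. Place at column 7.
Row 5: attacked by (1,3)→{3,7}; (2,8)→{5,8}; (3,4)→{2,4,6}; (4,7)→{6,7,8}; (7,2)→{2,4}; (8,5)→{2,5,8}. Safe: 1. Place at column 1.
Row 6: attacked by (1,3)→{3,8}; (2,8)→{4,8}; (3,4)→{1,4,7}; (4,7)→{5,7}; (5,1)→{1,2}; (7,2)→{1,2,3}; (8,5)→{3,5,7}. Safe: 6. Place at column 6.
Columns [3, 8, 4, 7, 1, 6, 2, 5], r−c [-2, -6, -1, -3, 4, 0, 5, 3], r+c [4, 10, 7, 11, 6, 12, 9, 13] are all distinct, so no two queens attack.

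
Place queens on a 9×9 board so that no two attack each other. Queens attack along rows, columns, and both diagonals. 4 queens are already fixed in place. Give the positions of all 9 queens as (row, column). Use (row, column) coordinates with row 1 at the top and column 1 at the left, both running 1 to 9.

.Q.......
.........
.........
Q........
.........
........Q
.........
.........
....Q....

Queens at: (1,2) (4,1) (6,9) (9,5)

(1,2) (2,4) (3,7) (4,1) (5,3) (6,9) (7,6) (8,8) (9,5)

Row 2: attacked by (1,2)→{1,2,3}; (4,1)→{1,3}; (6,9)→{5,9}; (9,5)→{5}. Safe: 4, 6, 7, 8. Place at column 4.
Row 3: attacked by (1,2)→{2,4}; (2,4)→{3,4,5}; (4,1)→{1,2}; (6,9)→{6,9}; (9,5)→{5}. Safe: 7, 8. Place at column 7.
Row 5: attacked by (1,2)→{2,6}; (2,4)→{1,4,7}; (3,7)→{5,7,9}; (4,1)→{1,2}; (6,9)→{8,9}; (9,5)→{1,5,9}. Safe: 3. Place at column 3.
Row 7: attacked by (1,2)→{2,8}; (2,4)→{4,9}; (3,7)→{3,7}; (4,1)→{1,4}; (5,3)→{1,3,5}; (6,9)→{8,9}; (9,5)→{3,5,7}. Safe: 6. Place at column 6.
Row 8: attacked by (1,2)→{2,9}; (2,4)→{4}; (3,7)→{2,7}; (4,1)→{1,5}; (5,3)→{3,6}; (6,9)→{7,9}; (7,6)→{5,6,7}; (9,5)→{4,5,6}. Safe: 8. Place at column 8.
Columns [2, 4, 7, 1, 3, 9, 6, 8, 5], r−c [-1, -2, -4, 3, 2, -3, 1, 0, 4], r+c [3, 6, 10, 5, 8, 15, 13, 16, 14] are all distinct, so no two queens attack.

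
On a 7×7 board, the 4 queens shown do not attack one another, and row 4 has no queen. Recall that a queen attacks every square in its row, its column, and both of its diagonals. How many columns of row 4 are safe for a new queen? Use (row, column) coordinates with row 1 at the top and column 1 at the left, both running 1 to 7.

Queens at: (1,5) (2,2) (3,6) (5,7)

(1,5) attacks row 4 at column 5 and diagonals 2.
(2,2) attacks row 4 at column 2 and diagonals 4.
(3,6) attacks row 4 at column 6 and diagonals 5, 7.
(5,7) attacks row 4 at column 7 and diagonals 6.
Attacked columns: {2, 4, 5, 6, 7}. Safe: {1, 3}.

2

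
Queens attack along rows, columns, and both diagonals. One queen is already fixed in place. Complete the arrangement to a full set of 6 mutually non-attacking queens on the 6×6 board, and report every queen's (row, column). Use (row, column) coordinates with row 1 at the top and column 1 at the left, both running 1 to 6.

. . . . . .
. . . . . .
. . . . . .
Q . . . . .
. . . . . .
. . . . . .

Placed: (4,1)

(1,2) (2,4) (3,6) (4,1) (5,3) (6,5)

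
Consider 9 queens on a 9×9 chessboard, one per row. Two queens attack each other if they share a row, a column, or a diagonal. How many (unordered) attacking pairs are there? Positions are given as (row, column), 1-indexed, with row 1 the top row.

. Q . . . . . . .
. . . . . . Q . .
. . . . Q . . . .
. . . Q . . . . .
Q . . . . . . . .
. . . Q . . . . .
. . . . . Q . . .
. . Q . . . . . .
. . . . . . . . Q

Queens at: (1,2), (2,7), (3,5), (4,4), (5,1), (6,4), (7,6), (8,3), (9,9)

Same column: (4,4)–(6,4) (column 4).
Same diagonal: (3,5)–(4,4) (|3−4| = |5−4| = 1); (4,4)–(9,9) (|4−9| = |4−9| = 5).
Total attacking pairs: 3.

3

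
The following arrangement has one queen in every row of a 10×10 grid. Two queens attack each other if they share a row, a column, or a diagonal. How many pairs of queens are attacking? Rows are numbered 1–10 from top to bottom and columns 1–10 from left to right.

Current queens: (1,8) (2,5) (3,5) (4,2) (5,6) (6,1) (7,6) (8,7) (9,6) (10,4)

7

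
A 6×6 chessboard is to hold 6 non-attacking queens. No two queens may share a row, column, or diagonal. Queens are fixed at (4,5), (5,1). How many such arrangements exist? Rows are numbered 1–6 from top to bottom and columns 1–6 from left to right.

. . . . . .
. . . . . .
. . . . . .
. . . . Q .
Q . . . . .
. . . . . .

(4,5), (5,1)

1

Branch on row 1: col 3 → 1; col 4 → 0; col 6 → 0.
Sum: 1 + 0 + 0 = 1.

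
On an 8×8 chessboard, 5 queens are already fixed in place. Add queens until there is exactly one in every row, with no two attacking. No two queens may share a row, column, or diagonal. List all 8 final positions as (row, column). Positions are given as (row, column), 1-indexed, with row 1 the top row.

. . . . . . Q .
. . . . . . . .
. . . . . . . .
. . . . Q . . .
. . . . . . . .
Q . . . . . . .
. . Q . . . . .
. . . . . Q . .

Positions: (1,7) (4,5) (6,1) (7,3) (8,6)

(1,7) (2,4) (3,2) (4,5) (5,8) (6,1) (7,3) (8,6)

Row 2: attacked by (1,7)→{6,7,8}; (4,5)→{3,5,7}; (6,1)→{1,5}; (7,3)→{3,8}; (8,6)→{6}. Safe: 2, 4. Place at column 4.
Row 3: attacked by (1,7)→{5,7}; (2,4)→{3,4,5}; (4,5)→{4,5,6}; (6,1)→{1,4}; (7,3)→{3,7}; (8,6)→{1,6}. Safe: 2, 8. Place at column 2.
Row 5: attacked by (1,7)→{3,7}; (2,4)→{1,4,7}; (3,2)→{2,4}; (4,5)→{4,5,6}; (6,1)→{1,2}; (7,3)→{1,3,5}; (8,6)→{3,6}. Safe: 8. Place at column 8.
Columns [7, 4, 2, 5, 8, 1, 3, 6], r−c [-6, -2, 1, -1, -3, 5, 4, 2], r+c [8, 6, 5, 9, 13, 7, 10, 14] are all distinct, so no two queens attack.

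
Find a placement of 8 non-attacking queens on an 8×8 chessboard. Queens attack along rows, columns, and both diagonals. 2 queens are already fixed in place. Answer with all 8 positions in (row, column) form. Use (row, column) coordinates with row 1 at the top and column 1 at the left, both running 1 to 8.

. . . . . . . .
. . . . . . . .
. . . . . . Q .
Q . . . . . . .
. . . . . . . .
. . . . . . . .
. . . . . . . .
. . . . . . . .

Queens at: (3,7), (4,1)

Row 1: attacked by (3,7)→{5,7}; (4,1)→{1,4}. Safe: 2, 3, 6, 8. Place at column 3.
Row 2: attacked by (1,3)→{2,3,4}; (3,7)→{6,7,8}; (4,1)→{1,3}. Safe: 5. Place at column 5.
Row 5: attacked by (1,3)→{3,7}; (2,5)→{2,5,8}; (3,7)→{5,7}; (4,1)→{1,2}. Safe: 4, 6. Place at column 4.
Row 6: attacked by (1,3)→{3,8}; (2,5)→{1,5}; (3,7)→{4,7}; (4,1)→{1,3}; (5,4)→{3,4,5}. Safe: 2, 6. Place at column 2.
Row 7: attacked by (1,3)→{3}; (2,5)→{5}; (3,7)→{3,7}; (4,1)→{1,4}; (5,4)→{2,4,6}; (6,2)→{1,2,3}. Safe: 8. Place at column 8.
Row 8: attacked by (1,3)→{3}; (2,5)→{5}; (3,7)→{2,7}; (4,1)→{1,5}; (5,4)→{1,4,7}; (6,2)→{2,4}; (7,8)→{7,8}. Safe: 6. Place at column 6.
Columns [3, 5, 7, 1, 4, 2, 8, 6], r−c [-2, -3, -4, 3, 1, 4, -1, 2], r+c [4, 7, 10, 5, 9, 8, 15, 14] are all distinct, so no two queens attack.

(1,3) (2,5) (3,7) (4,1) (5,4) (6,2) (7,8) (8,6)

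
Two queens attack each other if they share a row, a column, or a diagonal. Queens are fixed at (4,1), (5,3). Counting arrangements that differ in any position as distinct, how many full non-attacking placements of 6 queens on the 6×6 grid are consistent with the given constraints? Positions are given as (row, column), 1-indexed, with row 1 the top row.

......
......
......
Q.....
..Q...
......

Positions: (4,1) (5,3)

1

Branch on row 1: col 2 → 1; col 5 → 0; col 6 → 0.
Sum: 1 + 0 + 0 = 1.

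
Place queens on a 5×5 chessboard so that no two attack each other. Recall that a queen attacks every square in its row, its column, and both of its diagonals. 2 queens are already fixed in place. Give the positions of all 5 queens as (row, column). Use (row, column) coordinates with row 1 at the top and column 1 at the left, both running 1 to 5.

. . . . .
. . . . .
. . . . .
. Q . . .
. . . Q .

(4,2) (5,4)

Row 1: attacked by (4,2)→{2,5}; (5,4)→{4}. Safe: 1, 3. Place at column 1.
Row 2: attacked by (1,1)→{1,2}; (4,2)→{2,4}; (5,4)→{1,4}. Safe: 3, 5. Place at column 3.
Row 3: attacked by (1,1)→{1,3}; (2,3)→{2,3,4}; (4,2)→{1,2,3}; (5,4)→{2,4}. Safe: 5. Place at column 5.
Columns [1, 3, 5, 2, 4], r−c [0, -1, -2, 2, 1], r+c [2, 5, 8, 6, 9] are all distinct, so no two queens attack.

(1,1) (2,3) (3,5) (4,2) (5,4)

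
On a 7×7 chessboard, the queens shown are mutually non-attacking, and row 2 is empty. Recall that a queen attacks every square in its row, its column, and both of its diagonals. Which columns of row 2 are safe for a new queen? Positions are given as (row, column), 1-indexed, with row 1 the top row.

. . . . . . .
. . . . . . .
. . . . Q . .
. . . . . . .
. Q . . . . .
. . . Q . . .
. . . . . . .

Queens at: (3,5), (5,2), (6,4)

(3,5) attacks row 2 at column 5 and diagonals 4, 6.
(5,2) attacks row 2 at column 2 and diagonals 5.
(6,4) attacks row 2 at column 4.
Attacked columns: {2, 4, 5, 6}. Safe: {1, 3, 7}.

columns 1, 3, 7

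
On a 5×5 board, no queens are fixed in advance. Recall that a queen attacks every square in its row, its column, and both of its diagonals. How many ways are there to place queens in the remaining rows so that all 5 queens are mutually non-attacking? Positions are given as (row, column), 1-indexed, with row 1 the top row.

Branch on row 1: col 1 → 2; col 2 → 2; col 3 → 2; col 4 → 2; col 5 → 2.
Sum: 2 + 2 + 2 + 2 + 2 = 10.
(This is the classic 5-queens count.)

10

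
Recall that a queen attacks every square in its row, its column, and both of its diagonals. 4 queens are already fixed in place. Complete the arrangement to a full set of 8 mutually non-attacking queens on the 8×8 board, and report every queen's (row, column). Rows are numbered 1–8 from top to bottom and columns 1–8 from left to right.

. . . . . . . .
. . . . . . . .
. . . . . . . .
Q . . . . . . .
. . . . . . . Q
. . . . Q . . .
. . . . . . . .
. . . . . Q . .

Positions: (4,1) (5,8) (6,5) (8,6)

(1,7) (2,2) (3,4) (4,1) (5,8) (6,5) (7,3) (8,6)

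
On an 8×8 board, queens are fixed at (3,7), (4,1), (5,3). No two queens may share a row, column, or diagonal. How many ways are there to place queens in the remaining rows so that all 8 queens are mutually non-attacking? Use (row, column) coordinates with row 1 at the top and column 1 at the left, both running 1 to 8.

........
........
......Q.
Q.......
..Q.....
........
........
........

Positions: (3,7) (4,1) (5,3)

3

Branch on row 1: col 2 → 1; col 6 → 2; col 8 → 0.
Sum: 1 + 2 + 0 = 3.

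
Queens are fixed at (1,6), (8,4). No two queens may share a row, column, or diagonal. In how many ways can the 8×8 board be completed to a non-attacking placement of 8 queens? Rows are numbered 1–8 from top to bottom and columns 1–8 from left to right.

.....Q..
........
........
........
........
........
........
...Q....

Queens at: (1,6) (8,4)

4

Branch on row 2: col 1 → 1; col 2 → 1; col 3 → 2; col 8 → 0.
Sum: 1 + 1 + 2 + 0 = 4.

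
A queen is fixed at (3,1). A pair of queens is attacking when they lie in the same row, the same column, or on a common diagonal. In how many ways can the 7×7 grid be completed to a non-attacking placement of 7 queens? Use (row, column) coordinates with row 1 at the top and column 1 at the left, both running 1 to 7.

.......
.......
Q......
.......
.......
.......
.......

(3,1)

6

Branch on row 1: col 2 → 2; col 4 → 1; col 5 → 1; col 6 → 1; col 7 → 1.
Sum: 2 + 1 + 1 + 1 + 1 = 6.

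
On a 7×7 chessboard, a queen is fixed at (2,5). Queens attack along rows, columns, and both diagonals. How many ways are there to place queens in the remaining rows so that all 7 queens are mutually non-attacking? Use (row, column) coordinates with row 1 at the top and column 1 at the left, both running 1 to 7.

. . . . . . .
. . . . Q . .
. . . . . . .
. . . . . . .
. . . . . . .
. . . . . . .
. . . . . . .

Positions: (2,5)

6

Branch on row 1: col 1 → 1; col 2 → 3; col 3 → 1; col 7 → 1.
Sum: 1 + 3 + 1 + 1 = 6.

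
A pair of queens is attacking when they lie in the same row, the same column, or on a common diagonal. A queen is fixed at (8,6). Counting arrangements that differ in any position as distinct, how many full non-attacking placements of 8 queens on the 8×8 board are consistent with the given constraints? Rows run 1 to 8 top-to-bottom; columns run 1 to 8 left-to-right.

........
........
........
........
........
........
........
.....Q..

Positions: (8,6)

16

Branch on row 1: col 1 → 0; col 2 → 0; col 3 → 5; col 4 → 4; col 5 → 3; col 7 → 2; col 8 → 2.
Sum: 0 + 0 + 5 + 4 + 3 + 2 + 2 = 16.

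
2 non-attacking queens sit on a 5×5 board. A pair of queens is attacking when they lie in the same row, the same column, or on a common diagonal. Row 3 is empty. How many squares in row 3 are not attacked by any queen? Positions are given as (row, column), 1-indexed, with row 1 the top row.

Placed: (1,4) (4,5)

2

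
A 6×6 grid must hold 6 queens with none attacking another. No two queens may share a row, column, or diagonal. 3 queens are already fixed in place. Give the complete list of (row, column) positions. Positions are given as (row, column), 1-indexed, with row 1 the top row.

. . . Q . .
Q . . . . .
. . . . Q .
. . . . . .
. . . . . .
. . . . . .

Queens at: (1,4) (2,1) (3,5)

(1,4) (2,1) (3,5) (4,2) (5,6) (6,3)

Row 4: attacked by (1,4)→{1,4}; (2,1)→{1,3}; (3,5)→{4,5,6}. Safe: 2. Place at column 2.
Row 5: attacked by (1,4)→{4}; (2,1)→{1,4}; (3,5)→{3,5}; (4,2)→{1,2,3}. Safe: 6. Place at column 6.
Row 6: attacked by (1,4)→{4}; (2,1)→{1,5}; (3,5)→{2,5}; (4,2)→{2,4}; (5,6)→{5,6}. Safe: 3. Place at column 3.
Columns [4, 1, 5, 2, 6, 3], r−c [-3, 1, -2, 2, -1, 3], r+c [5, 3, 8, 6, 11, 9] are all distinct, so no two queens attack.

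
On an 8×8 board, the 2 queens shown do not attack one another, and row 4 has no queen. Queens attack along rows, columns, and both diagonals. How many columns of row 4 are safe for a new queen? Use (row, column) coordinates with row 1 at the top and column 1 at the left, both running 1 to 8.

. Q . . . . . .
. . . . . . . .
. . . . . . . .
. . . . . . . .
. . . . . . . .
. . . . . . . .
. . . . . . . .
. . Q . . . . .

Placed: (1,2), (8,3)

4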